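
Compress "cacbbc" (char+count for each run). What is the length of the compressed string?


Input: cacbbc
Runs:
  'c' x 1 => "c1"
  'a' x 1 => "a1"
  'c' x 1 => "c1"
  'b' x 2 => "b2"
  'c' x 1 => "c1"
Compressed: "c1a1c1b2c1"
Compressed length: 10

10


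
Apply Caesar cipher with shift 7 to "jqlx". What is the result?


Caesar cipher: shift "jqlx" by 7
  'j' (pos 9) + 7 = pos 16 = 'q'
  'q' (pos 16) + 7 = pos 23 = 'x'
  'l' (pos 11) + 7 = pos 18 = 's'
  'x' (pos 23) + 7 = pos 4 = 'e'
Result: qxse

qxse


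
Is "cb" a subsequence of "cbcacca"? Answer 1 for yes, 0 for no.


Check if "cb" is a subsequence of "cbcacca"
Greedy scan:
  Position 0 ('c'): matches sub[0] = 'c'
  Position 1 ('b'): matches sub[1] = 'b'
  Position 2 ('c'): no match needed
  Position 3 ('a'): no match needed
  Position 4 ('c'): no match needed
  Position 5 ('c'): no match needed
  Position 6 ('a'): no match needed
All 2 characters matched => is a subsequence

1


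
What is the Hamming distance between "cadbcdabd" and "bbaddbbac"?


Comparing "cadbcdabd" and "bbaddbbac" position by position:
  Position 0: 'c' vs 'b' => differ
  Position 1: 'a' vs 'b' => differ
  Position 2: 'd' vs 'a' => differ
  Position 3: 'b' vs 'd' => differ
  Position 4: 'c' vs 'd' => differ
  Position 5: 'd' vs 'b' => differ
  Position 6: 'a' vs 'b' => differ
  Position 7: 'b' vs 'a' => differ
  Position 8: 'd' vs 'c' => differ
Total differences (Hamming distance): 9

9


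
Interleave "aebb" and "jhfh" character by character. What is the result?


Interleaving "aebb" and "jhfh":
  Position 0: 'a' from first, 'j' from second => "aj"
  Position 1: 'e' from first, 'h' from second => "eh"
  Position 2: 'b' from first, 'f' from second => "bf"
  Position 3: 'b' from first, 'h' from second => "bh"
Result: ajehbfbh

ajehbfbh


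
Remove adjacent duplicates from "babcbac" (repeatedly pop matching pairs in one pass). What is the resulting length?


Input: babcbac
Stack-based adjacent duplicate removal:
  Read 'b': push. Stack: b
  Read 'a': push. Stack: ba
  Read 'b': push. Stack: bab
  Read 'c': push. Stack: babc
  Read 'b': push. Stack: babcb
  Read 'a': push. Stack: babcba
  Read 'c': push. Stack: babcbac
Final stack: "babcbac" (length 7)

7


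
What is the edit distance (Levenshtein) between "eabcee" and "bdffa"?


Computing edit distance: "eabcee" -> "bdffa"
DP table:
           b    d    f    f    a
      0    1    2    3    4    5
  e   1    1    2    3    4    5
  a   2    2    2    3    4    4
  b   3    2    3    3    4    5
  c   4    3    3    4    4    5
  e   5    4    4    4    5    5
  e   6    5    5    5    5    6
Edit distance = dp[6][5] = 6

6


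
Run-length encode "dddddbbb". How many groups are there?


Input: dddddbbb
Scanning for consecutive runs:
  Group 1: 'd' x 5 (positions 0-4)
  Group 2: 'b' x 3 (positions 5-7)
Total groups: 2

2


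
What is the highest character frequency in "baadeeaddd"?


Input: baadeeaddd
Character counts:
  'a': 3
  'b': 1
  'd': 4
  'e': 2
Maximum frequency: 4

4


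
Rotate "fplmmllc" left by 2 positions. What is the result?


Input: "fplmmllc", rotate left by 2
First 2 characters: "fp"
Remaining characters: "lmmllc"
Concatenate remaining + first: "lmmllc" + "fp" = "lmmllcfp"

lmmllcfp


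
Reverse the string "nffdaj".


Input: nffdaj
Reading characters right to left:
  Position 5: 'j'
  Position 4: 'a'
  Position 3: 'd'
  Position 2: 'f'
  Position 1: 'f'
  Position 0: 'n'
Reversed: jadffn

jadffn


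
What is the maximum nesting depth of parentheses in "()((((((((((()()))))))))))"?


Input: "()((((((((((()()))))))))))"
Tracking depth:
  Position 0 '(': depth becomes 1
  Position 1 ')': depth becomes 0
  Position 2 '(': depth becomes 1
  Position 3 '(': depth becomes 2
  Position 4 '(': depth becomes 3
  Position 5 '(': depth becomes 4
  Position 6 '(': depth becomes 5
  Position 7 '(': depth becomes 6
  Position 8 '(': depth becomes 7
  Position 9 '(': depth becomes 8
  Position 10 '(': depth becomes 9
  Position 11 '(': depth becomes 10
  Position 12 '(': depth becomes 11
  Position 13 ')': depth becomes 10
  Position 14 '(': depth becomes 11
  Position 15 ')': depth becomes 10
  Position 16 ')': depth becomes 9
  Position 17 ')': depth becomes 8
  Position 18 ')': depth becomes 7
  Position 19 ')': depth becomes 6
  Position 20 ')': depth becomes 5
  Position 21 ')': depth becomes 4
  Position 22 ')': depth becomes 3
  Position 23 ')': depth becomes 2
  Position 24 ')': depth becomes 1
  Position 25 ')': depth becomes 0
Maximum depth reached: 11

11


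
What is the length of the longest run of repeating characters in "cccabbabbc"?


Input: "cccabbabbc"
Scanning for longest run:
  Position 1 ('c'): continues run of 'c', length=2
  Position 2 ('c'): continues run of 'c', length=3
  Position 3 ('a'): new char, reset run to 1
  Position 4 ('b'): new char, reset run to 1
  Position 5 ('b'): continues run of 'b', length=2
  Position 6 ('a'): new char, reset run to 1
  Position 7 ('b'): new char, reset run to 1
  Position 8 ('b'): continues run of 'b', length=2
  Position 9 ('c'): new char, reset run to 1
Longest run: 'c' with length 3

3


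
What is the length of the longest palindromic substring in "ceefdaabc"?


Input: "ceefdaabc"
Checking substrings for palindromes:
  [1:3] "ee" (len 2) => palindrome
  [5:7] "aa" (len 2) => palindrome
Longest palindromic substring: "ee" with length 2

2


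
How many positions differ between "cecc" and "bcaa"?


Comparing "cecc" and "bcaa" position by position:
  Position 0: 'c' vs 'b' => DIFFER
  Position 1: 'e' vs 'c' => DIFFER
  Position 2: 'c' vs 'a' => DIFFER
  Position 3: 'c' vs 'a' => DIFFER
Positions that differ: 4

4


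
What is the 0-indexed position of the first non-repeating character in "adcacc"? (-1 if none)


Input: adcacc
Character frequencies:
  'a': 2
  'c': 3
  'd': 1
Scanning left to right for freq == 1:
  Position 0 ('a'): freq=2, skip
  Position 1 ('d'): unique! => answer = 1

1


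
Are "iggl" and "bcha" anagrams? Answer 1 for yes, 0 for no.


Strings: "iggl", "bcha"
Sorted first:  ggil
Sorted second: abch
Differ at position 0: 'g' vs 'a' => not anagrams

0


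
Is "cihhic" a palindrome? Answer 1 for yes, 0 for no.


Input: cihhic
Reversed: cihhic
  Compare pos 0 ('c') with pos 5 ('c'): match
  Compare pos 1 ('i') with pos 4 ('i'): match
  Compare pos 2 ('h') with pos 3 ('h'): match
Result: palindrome

1


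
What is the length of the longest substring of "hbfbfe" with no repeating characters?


Input: "hbfbfe"
Sliding window (track last position of each char):
  Position 0 ('h'): window [0,0] length 1 -- new best
  Position 1 ('b'): window [0,1] length 2 -- new best
  Position 2 ('f'): window [0,2] length 3 -- new best
  Position 3 ('b'): repeat (last at 1), move window start to 2
  Position 3 ('b'): window [2,3] length 2
  Position 4 ('f'): repeat (last at 2), move window start to 3
  Position 4 ('f'): window [3,4] length 2
  Position 5 ('e'): window [3,5] length 3
Longest substring with no repeats: "hbf" with length 3

3


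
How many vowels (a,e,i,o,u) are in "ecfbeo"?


Input: ecfbeo
Checking each character:
  'e' at position 0: vowel (running total: 1)
  'c' at position 1: consonant
  'f' at position 2: consonant
  'b' at position 3: consonant
  'e' at position 4: vowel (running total: 2)
  'o' at position 5: vowel (running total: 3)
Total vowels: 3

3


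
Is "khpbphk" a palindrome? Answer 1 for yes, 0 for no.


Input: khpbphk
Reversed: khpbphk
  Compare pos 0 ('k') with pos 6 ('k'): match
  Compare pos 1 ('h') with pos 5 ('h'): match
  Compare pos 2 ('p') with pos 4 ('p'): match
Result: palindrome

1


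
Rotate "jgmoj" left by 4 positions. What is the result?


Input: "jgmoj", rotate left by 4
First 4 characters: "jgmo"
Remaining characters: "j"
Concatenate remaining + first: "j" + "jgmo" = "jjgmo"

jjgmo


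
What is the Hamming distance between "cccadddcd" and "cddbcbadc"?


Comparing "cccadddcd" and "cddbcbadc" position by position:
  Position 0: 'c' vs 'c' => same
  Position 1: 'c' vs 'd' => differ
  Position 2: 'c' vs 'd' => differ
  Position 3: 'a' vs 'b' => differ
  Position 4: 'd' vs 'c' => differ
  Position 5: 'd' vs 'b' => differ
  Position 6: 'd' vs 'a' => differ
  Position 7: 'c' vs 'd' => differ
  Position 8: 'd' vs 'c' => differ
Total differences (Hamming distance): 8

8


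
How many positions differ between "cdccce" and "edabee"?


Comparing "cdccce" and "edabee" position by position:
  Position 0: 'c' vs 'e' => DIFFER
  Position 1: 'd' vs 'd' => same
  Position 2: 'c' vs 'a' => DIFFER
  Position 3: 'c' vs 'b' => DIFFER
  Position 4: 'c' vs 'e' => DIFFER
  Position 5: 'e' vs 'e' => same
Positions that differ: 4

4


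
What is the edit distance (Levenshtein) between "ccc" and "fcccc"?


Computing edit distance: "ccc" -> "fcccc"
DP table:
           f    c    c    c    c
      0    1    2    3    4    5
  c   1    1    1    2    3    4
  c   2    2    1    1    2    3
  c   3    3    2    1    1    2
Edit distance = dp[3][5] = 2

2


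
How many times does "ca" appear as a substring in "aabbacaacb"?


Searching for "ca" in "aabbacaacb"
Scanning each position:
  Position 0: "aa" => no
  Position 1: "ab" => no
  Position 2: "bb" => no
  Position 3: "ba" => no
  Position 4: "ac" => no
  Position 5: "ca" => MATCH
  Position 6: "aa" => no
  Position 7: "ac" => no
  Position 8: "cb" => no
Total occurrences: 1

1


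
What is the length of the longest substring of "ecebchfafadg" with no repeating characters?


Input: "ecebchfafadg"
Sliding window (track last position of each char):
  Position 0 ('e'): window [0,0] length 1 -- new best
  Position 1 ('c'): window [0,1] length 2 -- new best
  Position 2 ('e'): repeat (last at 0), move window start to 1
  Position 2 ('e'): window [1,2] length 2
  Position 3 ('b'): window [1,3] length 3 -- new best
  Position 4 ('c'): repeat (last at 1), move window start to 2
  Position 4 ('c'): window [2,4] length 3
  Position 5 ('h'): window [2,5] length 4 -- new best
  Position 6 ('f'): window [2,6] length 5 -- new best
  Position 7 ('a'): window [2,7] length 6 -- new best
  Position 8 ('f'): repeat (last at 6), move window start to 7
  Position 8 ('f'): window [7,8] length 2
  Position 9 ('a'): repeat (last at 7), move window start to 8
  Position 9 ('a'): window [8,9] length 2
  Position 10 ('d'): window [8,10] length 3
  Position 11 ('g'): window [8,11] length 4
Longest substring with no repeats: "ebchfa" with length 6

6


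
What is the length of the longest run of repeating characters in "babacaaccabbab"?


Input: "babacaaccabbab"
Scanning for longest run:
  Position 1 ('a'): new char, reset run to 1
  Position 2 ('b'): new char, reset run to 1
  Position 3 ('a'): new char, reset run to 1
  Position 4 ('c'): new char, reset run to 1
  Position 5 ('a'): new char, reset run to 1
  Position 6 ('a'): continues run of 'a', length=2
  Position 7 ('c'): new char, reset run to 1
  Position 8 ('c'): continues run of 'c', length=2
  Position 9 ('a'): new char, reset run to 1
  Position 10 ('b'): new char, reset run to 1
  Position 11 ('b'): continues run of 'b', length=2
  Position 12 ('a'): new char, reset run to 1
  Position 13 ('b'): new char, reset run to 1
Longest run: 'a' with length 2

2


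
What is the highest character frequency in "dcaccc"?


Input: dcaccc
Character counts:
  'a': 1
  'c': 4
  'd': 1
Maximum frequency: 4

4


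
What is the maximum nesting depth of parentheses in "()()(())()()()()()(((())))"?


Input: "()()(())()()()()()(((())))"
Tracking depth:
  Position 0 '(': depth becomes 1
  Position 1 ')': depth becomes 0
  Position 2 '(': depth becomes 1
  Position 3 ')': depth becomes 0
  Position 4 '(': depth becomes 1
  Position 5 '(': depth becomes 2
  Position 6 ')': depth becomes 1
  Position 7 ')': depth becomes 0
  Position 8 '(': depth becomes 1
  Position 9 ')': depth becomes 0
  Position 10 '(': depth becomes 1
  Position 11 ')': depth becomes 0
  Position 12 '(': depth becomes 1
  Position 13 ')': depth becomes 0
  Position 14 '(': depth becomes 1
  Position 15 ')': depth becomes 0
  Position 16 '(': depth becomes 1
  Position 17 ')': depth becomes 0
  Position 18 '(': depth becomes 1
  Position 19 '(': depth becomes 2
  Position 20 '(': depth becomes 3
  Position 21 '(': depth becomes 4
  Position 22 ')': depth becomes 3
  Position 23 ')': depth becomes 2
  Position 24 ')': depth becomes 1
  Position 25 ')': depth becomes 0
Maximum depth reached: 4

4


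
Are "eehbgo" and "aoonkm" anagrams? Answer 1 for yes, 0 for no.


Strings: "eehbgo", "aoonkm"
Sorted first:  beegho
Sorted second: akmnoo
Differ at position 0: 'b' vs 'a' => not anagrams

0


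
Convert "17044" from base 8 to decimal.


Input: "17044" in base 8
Positional expansion:
  Digit '1' (value 1) x 8^4 = 4096
  Digit '7' (value 7) x 8^3 = 3584
  Digit '0' (value 0) x 8^2 = 0
  Digit '4' (value 4) x 8^1 = 32
  Digit '4' (value 4) x 8^0 = 4
Sum = 7716

7716


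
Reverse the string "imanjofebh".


Input: imanjofebh
Reading characters right to left:
  Position 9: 'h'
  Position 8: 'b'
  Position 7: 'e'
  Position 6: 'f'
  Position 5: 'o'
  Position 4: 'j'
  Position 3: 'n'
  Position 2: 'a'
  Position 1: 'm'
  Position 0: 'i'
Reversed: hbefojnami

hbefojnami


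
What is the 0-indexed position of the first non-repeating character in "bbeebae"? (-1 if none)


Input: bbeebae
Character frequencies:
  'a': 1
  'b': 3
  'e': 3
Scanning left to right for freq == 1:
  Position 0 ('b'): freq=3, skip
  Position 1 ('b'): freq=3, skip
  Position 2 ('e'): freq=3, skip
  Position 3 ('e'): freq=3, skip
  Position 4 ('b'): freq=3, skip
  Position 5 ('a'): unique! => answer = 5

5


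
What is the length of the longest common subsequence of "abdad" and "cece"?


LCS of "abdad" and "cece"
DP table:
           c    e    c    e
      0    0    0    0    0
  a   0    0    0    0    0
  b   0    0    0    0    0
  d   0    0    0    0    0
  a   0    0    0    0    0
  d   0    0    0    0    0
LCS length = dp[5][4] = 0

0


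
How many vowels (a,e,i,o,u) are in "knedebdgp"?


Input: knedebdgp
Checking each character:
  'k' at position 0: consonant
  'n' at position 1: consonant
  'e' at position 2: vowel (running total: 1)
  'd' at position 3: consonant
  'e' at position 4: vowel (running total: 2)
  'b' at position 5: consonant
  'd' at position 6: consonant
  'g' at position 7: consonant
  'p' at position 8: consonant
Total vowels: 2

2


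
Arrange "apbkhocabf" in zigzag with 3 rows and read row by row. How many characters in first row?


Zigzag "apbkhocabf" into 3 rows:
Placing characters:
  'a' => row 0
  'p' => row 1
  'b' => row 2
  'k' => row 1
  'h' => row 0
  'o' => row 1
  'c' => row 2
  'a' => row 1
  'b' => row 0
  'f' => row 1
Rows:
  Row 0: "ahb"
  Row 1: "pkoaf"
  Row 2: "bc"
First row length: 3

3


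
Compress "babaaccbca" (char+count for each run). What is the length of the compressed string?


Input: babaaccbca
Runs:
  'b' x 1 => "b1"
  'a' x 1 => "a1"
  'b' x 1 => "b1"
  'a' x 2 => "a2"
  'c' x 2 => "c2"
  'b' x 1 => "b1"
  'c' x 1 => "c1"
  'a' x 1 => "a1"
Compressed: "b1a1b1a2c2b1c1a1"
Compressed length: 16

16


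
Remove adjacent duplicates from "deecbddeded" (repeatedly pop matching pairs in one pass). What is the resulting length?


Input: deecbddeded
Stack-based adjacent duplicate removal:
  Read 'd': push. Stack: d
  Read 'e': push. Stack: de
  Read 'e': matches stack top 'e' => pop. Stack: d
  Read 'c': push. Stack: dc
  Read 'b': push. Stack: dcb
  Read 'd': push. Stack: dcbd
  Read 'd': matches stack top 'd' => pop. Stack: dcb
  Read 'e': push. Stack: dcbe
  Read 'd': push. Stack: dcbed
  Read 'e': push. Stack: dcbede
  Read 'd': push. Stack: dcbeded
Final stack: "dcbeded" (length 7)

7


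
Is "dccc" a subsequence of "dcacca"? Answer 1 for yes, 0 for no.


Check if "dccc" is a subsequence of "dcacca"
Greedy scan:
  Position 0 ('d'): matches sub[0] = 'd'
  Position 1 ('c'): matches sub[1] = 'c'
  Position 2 ('a'): no match needed
  Position 3 ('c'): matches sub[2] = 'c'
  Position 4 ('c'): matches sub[3] = 'c'
  Position 5 ('a'): no match needed
All 4 characters matched => is a subsequence

1


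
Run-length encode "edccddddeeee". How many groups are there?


Input: edccddddeeee
Scanning for consecutive runs:
  Group 1: 'e' x 1 (positions 0-0)
  Group 2: 'd' x 1 (positions 1-1)
  Group 3: 'c' x 2 (positions 2-3)
  Group 4: 'd' x 4 (positions 4-7)
  Group 5: 'e' x 4 (positions 8-11)
Total groups: 5

5


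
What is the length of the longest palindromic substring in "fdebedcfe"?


Input: "fdebedcfe"
Checking substrings for palindromes:
  [1:6] "debed" (len 5) => palindrome
  [2:5] "ebe" (len 3) => palindrome
Longest palindromic substring: "debed" with length 5

5


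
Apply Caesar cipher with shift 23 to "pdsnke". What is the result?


Caesar cipher: shift "pdsnke" by 23
  'p' (pos 15) + 23 = pos 12 = 'm'
  'd' (pos 3) + 23 = pos 0 = 'a'
  's' (pos 18) + 23 = pos 15 = 'p'
  'n' (pos 13) + 23 = pos 10 = 'k'
  'k' (pos 10) + 23 = pos 7 = 'h'
  'e' (pos 4) + 23 = pos 1 = 'b'
Result: mapkhb

mapkhb


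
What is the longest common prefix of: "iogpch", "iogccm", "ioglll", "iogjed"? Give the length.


Words: iogpch, iogccm, ioglll, iogjed
  Position 0: all 'i' => match
  Position 1: all 'o' => match
  Position 2: all 'g' => match
  Position 3: ('p', 'c', 'l', 'j') => mismatch, stop
LCP = "iog" (length 3)

3


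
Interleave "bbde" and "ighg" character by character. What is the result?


Interleaving "bbde" and "ighg":
  Position 0: 'b' from first, 'i' from second => "bi"
  Position 1: 'b' from first, 'g' from second => "bg"
  Position 2: 'd' from first, 'h' from second => "dh"
  Position 3: 'e' from first, 'g' from second => "eg"
Result: bibgdheg

bibgdheg


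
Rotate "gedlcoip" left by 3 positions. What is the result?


Input: "gedlcoip", rotate left by 3
First 3 characters: "ged"
Remaining characters: "lcoip"
Concatenate remaining + first: "lcoip" + "ged" = "lcoipged"

lcoipged


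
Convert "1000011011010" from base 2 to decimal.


Input: "1000011011010" in base 2
Positional expansion:
  Digit '1' (value 1) x 2^12 = 4096
  Digit '0' (value 0) x 2^11 = 0
  Digit '0' (value 0) x 2^10 = 0
  Digit '0' (value 0) x 2^9 = 0
  Digit '0' (value 0) x 2^8 = 0
  Digit '1' (value 1) x 2^7 = 128
  Digit '1' (value 1) x 2^6 = 64
  Digit '0' (value 0) x 2^5 = 0
  Digit '1' (value 1) x 2^4 = 16
  Digit '1' (value 1) x 2^3 = 8
  Digit '0' (value 0) x 2^2 = 0
  Digit '1' (value 1) x 2^1 = 2
  Digit '0' (value 0) x 2^0 = 0
Sum = 4314

4314


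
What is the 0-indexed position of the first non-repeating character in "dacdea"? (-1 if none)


Input: dacdea
Character frequencies:
  'a': 2
  'c': 1
  'd': 2
  'e': 1
Scanning left to right for freq == 1:
  Position 0 ('d'): freq=2, skip
  Position 1 ('a'): freq=2, skip
  Position 2 ('c'): unique! => answer = 2

2


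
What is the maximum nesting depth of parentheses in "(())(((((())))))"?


Input: "(())(((((())))))"
Tracking depth:
  Position 0 '(': depth becomes 1
  Position 1 '(': depth becomes 2
  Position 2 ')': depth becomes 1
  Position 3 ')': depth becomes 0
  Position 4 '(': depth becomes 1
  Position 5 '(': depth becomes 2
  Position 6 '(': depth becomes 3
  Position 7 '(': depth becomes 4
  Position 8 '(': depth becomes 5
  Position 9 '(': depth becomes 6
  Position 10 ')': depth becomes 5
  Position 11 ')': depth becomes 4
  Position 12 ')': depth becomes 3
  Position 13 ')': depth becomes 2
  Position 14 ')': depth becomes 1
  Position 15 ')': depth becomes 0
Maximum depth reached: 6

6


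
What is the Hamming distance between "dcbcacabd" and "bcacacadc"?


Comparing "dcbcacabd" and "bcacacadc" position by position:
  Position 0: 'd' vs 'b' => differ
  Position 1: 'c' vs 'c' => same
  Position 2: 'b' vs 'a' => differ
  Position 3: 'c' vs 'c' => same
  Position 4: 'a' vs 'a' => same
  Position 5: 'c' vs 'c' => same
  Position 6: 'a' vs 'a' => same
  Position 7: 'b' vs 'd' => differ
  Position 8: 'd' vs 'c' => differ
Total differences (Hamming distance): 4

4


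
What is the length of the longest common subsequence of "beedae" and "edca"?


LCS of "beedae" and "edca"
DP table:
           e    d    c    a
      0    0    0    0    0
  b   0    0    0    0    0
  e   0    1    1    1    1
  e   0    1    1    1    1
  d   0    1    2    2    2
  a   0    1    2    2    3
  e   0    1    2    2    3
LCS length = dp[6][4] = 3

3


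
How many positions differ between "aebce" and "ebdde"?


Comparing "aebce" and "ebdde" position by position:
  Position 0: 'a' vs 'e' => DIFFER
  Position 1: 'e' vs 'b' => DIFFER
  Position 2: 'b' vs 'd' => DIFFER
  Position 3: 'c' vs 'd' => DIFFER
  Position 4: 'e' vs 'e' => same
Positions that differ: 4

4


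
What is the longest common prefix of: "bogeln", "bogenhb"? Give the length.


Words: bogeln, bogenhb
  Position 0: all 'b' => match
  Position 1: all 'o' => match
  Position 2: all 'g' => match
  Position 3: all 'e' => match
  Position 4: ('l', 'n') => mismatch, stop
LCP = "boge" (length 4)

4


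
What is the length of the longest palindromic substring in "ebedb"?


Input: "ebedb"
Checking substrings for palindromes:
  [0:3] "ebe" (len 3) => palindrome
Longest palindromic substring: "ebe" with length 3

3


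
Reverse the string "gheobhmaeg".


Input: gheobhmaeg
Reading characters right to left:
  Position 9: 'g'
  Position 8: 'e'
  Position 7: 'a'
  Position 6: 'm'
  Position 5: 'h'
  Position 4: 'b'
  Position 3: 'o'
  Position 2: 'e'
  Position 1: 'h'
  Position 0: 'g'
Reversed: geamhboehg

geamhboehg


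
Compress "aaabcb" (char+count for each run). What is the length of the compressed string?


Input: aaabcb
Runs:
  'a' x 3 => "a3"
  'b' x 1 => "b1"
  'c' x 1 => "c1"
  'b' x 1 => "b1"
Compressed: "a3b1c1b1"
Compressed length: 8

8


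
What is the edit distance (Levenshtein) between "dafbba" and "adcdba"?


Computing edit distance: "dafbba" -> "adcdba"
DP table:
           a    d    c    d    b    a
      0    1    2    3    4    5    6
  d   1    1    1    2    3    4    5
  a   2    1    2    2    3    4    4
  f   3    2    2    3    3    4    5
  b   4    3    3    3    4    3    4
  b   5    4    4    4    4    4    4
  a   6    5    5    5    5    5    4
Edit distance = dp[6][6] = 4

4


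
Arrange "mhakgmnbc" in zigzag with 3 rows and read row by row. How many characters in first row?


Zigzag "mhakgmnbc" into 3 rows:
Placing characters:
  'm' => row 0
  'h' => row 1
  'a' => row 2
  'k' => row 1
  'g' => row 0
  'm' => row 1
  'n' => row 2
  'b' => row 1
  'c' => row 0
Rows:
  Row 0: "mgc"
  Row 1: "hkmb"
  Row 2: "an"
First row length: 3

3


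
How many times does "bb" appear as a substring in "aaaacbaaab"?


Searching for "bb" in "aaaacbaaab"
Scanning each position:
  Position 0: "aa" => no
  Position 1: "aa" => no
  Position 2: "aa" => no
  Position 3: "ac" => no
  Position 4: "cb" => no
  Position 5: "ba" => no
  Position 6: "aa" => no
  Position 7: "aa" => no
  Position 8: "ab" => no
Total occurrences: 0

0


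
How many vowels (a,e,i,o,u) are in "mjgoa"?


Input: mjgoa
Checking each character:
  'm' at position 0: consonant
  'j' at position 1: consonant
  'g' at position 2: consonant
  'o' at position 3: vowel (running total: 1)
  'a' at position 4: vowel (running total: 2)
Total vowels: 2

2


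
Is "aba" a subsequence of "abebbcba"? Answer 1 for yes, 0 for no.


Check if "aba" is a subsequence of "abebbcba"
Greedy scan:
  Position 0 ('a'): matches sub[0] = 'a'
  Position 1 ('b'): matches sub[1] = 'b'
  Position 2 ('e'): no match needed
  Position 3 ('b'): no match needed
  Position 4 ('b'): no match needed
  Position 5 ('c'): no match needed
  Position 6 ('b'): no match needed
  Position 7 ('a'): matches sub[2] = 'a'
All 3 characters matched => is a subsequence

1


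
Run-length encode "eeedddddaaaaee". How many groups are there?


Input: eeedddddaaaaee
Scanning for consecutive runs:
  Group 1: 'e' x 3 (positions 0-2)
  Group 2: 'd' x 5 (positions 3-7)
  Group 3: 'a' x 4 (positions 8-11)
  Group 4: 'e' x 2 (positions 12-13)
Total groups: 4

4


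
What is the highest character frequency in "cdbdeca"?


Input: cdbdeca
Character counts:
  'a': 1
  'b': 1
  'c': 2
  'd': 2
  'e': 1
Maximum frequency: 2

2


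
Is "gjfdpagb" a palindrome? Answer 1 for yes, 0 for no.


Input: gjfdpagb
Reversed: bgapdfjg
  Compare pos 0 ('g') with pos 7 ('b'): MISMATCH
  Compare pos 1 ('j') with pos 6 ('g'): MISMATCH
  Compare pos 2 ('f') with pos 5 ('a'): MISMATCH
  Compare pos 3 ('d') with pos 4 ('p'): MISMATCH
Result: not a palindrome

0


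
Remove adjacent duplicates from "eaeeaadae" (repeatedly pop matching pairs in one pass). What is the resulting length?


Input: eaeeaadae
Stack-based adjacent duplicate removal:
  Read 'e': push. Stack: e
  Read 'a': push. Stack: ea
  Read 'e': push. Stack: eae
  Read 'e': matches stack top 'e' => pop. Stack: ea
  Read 'a': matches stack top 'a' => pop. Stack: e
  Read 'a': push. Stack: ea
  Read 'd': push. Stack: ead
  Read 'a': push. Stack: eada
  Read 'e': push. Stack: eadae
Final stack: "eadae" (length 5)

5


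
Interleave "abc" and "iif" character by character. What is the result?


Interleaving "abc" and "iif":
  Position 0: 'a' from first, 'i' from second => "ai"
  Position 1: 'b' from first, 'i' from second => "bi"
  Position 2: 'c' from first, 'f' from second => "cf"
Result: aibicf

aibicf


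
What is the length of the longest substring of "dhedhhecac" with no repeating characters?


Input: "dhedhhecac"
Sliding window (track last position of each char):
  Position 0 ('d'): window [0,0] length 1 -- new best
  Position 1 ('h'): window [0,1] length 2 -- new best
  Position 2 ('e'): window [0,2] length 3 -- new best
  Position 3 ('d'): repeat (last at 0), move window start to 1
  Position 3 ('d'): window [1,3] length 3
  Position 4 ('h'): repeat (last at 1), move window start to 2
  Position 4 ('h'): window [2,4] length 3
  Position 5 ('h'): repeat (last at 4), move window start to 5
  Position 5 ('h'): window [5,5] length 1
  Position 6 ('e'): window [5,6] length 2
  Position 7 ('c'): window [5,7] length 3
  Position 8 ('a'): window [5,8] length 4 -- new best
  Position 9 ('c'): repeat (last at 7), move window start to 8
  Position 9 ('c'): window [8,9] length 2
Longest substring with no repeats: "heca" with length 4

4


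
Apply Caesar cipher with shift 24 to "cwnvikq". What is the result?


Caesar cipher: shift "cwnvikq" by 24
  'c' (pos 2) + 24 = pos 0 = 'a'
  'w' (pos 22) + 24 = pos 20 = 'u'
  'n' (pos 13) + 24 = pos 11 = 'l'
  'v' (pos 21) + 24 = pos 19 = 't'
  'i' (pos 8) + 24 = pos 6 = 'g'
  'k' (pos 10) + 24 = pos 8 = 'i'
  'q' (pos 16) + 24 = pos 14 = 'o'
Result: aultgio

aultgio


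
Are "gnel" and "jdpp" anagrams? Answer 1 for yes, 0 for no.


Strings: "gnel", "jdpp"
Sorted first:  egln
Sorted second: djpp
Differ at position 0: 'e' vs 'd' => not anagrams

0


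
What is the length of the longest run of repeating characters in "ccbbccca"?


Input: "ccbbccca"
Scanning for longest run:
  Position 1 ('c'): continues run of 'c', length=2
  Position 2 ('b'): new char, reset run to 1
  Position 3 ('b'): continues run of 'b', length=2
  Position 4 ('c'): new char, reset run to 1
  Position 5 ('c'): continues run of 'c', length=2
  Position 6 ('c'): continues run of 'c', length=3
  Position 7 ('a'): new char, reset run to 1
Longest run: 'c' with length 3

3


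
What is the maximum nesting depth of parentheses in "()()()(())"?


Input: "()()()(())"
Tracking depth:
  Position 0 '(': depth becomes 1
  Position 1 ')': depth becomes 0
  Position 2 '(': depth becomes 1
  Position 3 ')': depth becomes 0
  Position 4 '(': depth becomes 1
  Position 5 ')': depth becomes 0
  Position 6 '(': depth becomes 1
  Position 7 '(': depth becomes 2
  Position 8 ')': depth becomes 1
  Position 9 ')': depth becomes 0
Maximum depth reached: 2

2


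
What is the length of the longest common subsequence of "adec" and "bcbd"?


LCS of "adec" and "bcbd"
DP table:
           b    c    b    d
      0    0    0    0    0
  a   0    0    0    0    0
  d   0    0    0    0    1
  e   0    0    0    0    1
  c   0    0    1    1    1
LCS length = dp[4][4] = 1

1


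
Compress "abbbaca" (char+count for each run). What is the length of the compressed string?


Input: abbbaca
Runs:
  'a' x 1 => "a1"
  'b' x 3 => "b3"
  'a' x 1 => "a1"
  'c' x 1 => "c1"
  'a' x 1 => "a1"
Compressed: "a1b3a1c1a1"
Compressed length: 10

10


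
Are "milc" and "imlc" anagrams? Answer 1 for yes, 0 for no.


Strings: "milc", "imlc"
Sorted first:  cilm
Sorted second: cilm
Sorted forms match => anagrams

1


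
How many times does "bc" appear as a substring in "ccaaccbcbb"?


Searching for "bc" in "ccaaccbcbb"
Scanning each position:
  Position 0: "cc" => no
  Position 1: "ca" => no
  Position 2: "aa" => no
  Position 3: "ac" => no
  Position 4: "cc" => no
  Position 5: "cb" => no
  Position 6: "bc" => MATCH
  Position 7: "cb" => no
  Position 8: "bb" => no
Total occurrences: 1

1


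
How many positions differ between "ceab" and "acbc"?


Comparing "ceab" and "acbc" position by position:
  Position 0: 'c' vs 'a' => DIFFER
  Position 1: 'e' vs 'c' => DIFFER
  Position 2: 'a' vs 'b' => DIFFER
  Position 3: 'b' vs 'c' => DIFFER
Positions that differ: 4

4


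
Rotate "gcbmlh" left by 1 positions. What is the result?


Input: "gcbmlh", rotate left by 1
First 1 characters: "g"
Remaining characters: "cbmlh"
Concatenate remaining + first: "cbmlh" + "g" = "cbmlhg"

cbmlhg


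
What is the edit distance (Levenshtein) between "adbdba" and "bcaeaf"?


Computing edit distance: "adbdba" -> "bcaeaf"
DP table:
           b    c    a    e    a    f
      0    1    2    3    4    5    6
  a   1    1    2    2    3    4    5
  d   2    2    2    3    3    4    5
  b   3    2    3    3    4    4    5
  d   4    3    3    4    4    5    5
  b   5    4    4    4    5    5    6
  a   6    5    5    4    5    5    6
Edit distance = dp[6][6] = 6

6


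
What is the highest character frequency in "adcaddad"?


Input: adcaddad
Character counts:
  'a': 3
  'c': 1
  'd': 4
Maximum frequency: 4

4


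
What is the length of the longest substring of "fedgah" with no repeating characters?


Input: "fedgah"
Sliding window (track last position of each char):
  Position 0 ('f'): window [0,0] length 1 -- new best
  Position 1 ('e'): window [0,1] length 2 -- new best
  Position 2 ('d'): window [0,2] length 3 -- new best
  Position 3 ('g'): window [0,3] length 4 -- new best
  Position 4 ('a'): window [0,4] length 5 -- new best
  Position 5 ('h'): window [0,5] length 6 -- new best
Longest substring with no repeats: "fedgah" with length 6

6


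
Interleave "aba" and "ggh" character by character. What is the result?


Interleaving "aba" and "ggh":
  Position 0: 'a' from first, 'g' from second => "ag"
  Position 1: 'b' from first, 'g' from second => "bg"
  Position 2: 'a' from first, 'h' from second => "ah"
Result: agbgah

agbgah


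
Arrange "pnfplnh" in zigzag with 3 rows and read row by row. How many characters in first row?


Zigzag "pnfplnh" into 3 rows:
Placing characters:
  'p' => row 0
  'n' => row 1
  'f' => row 2
  'p' => row 1
  'l' => row 0
  'n' => row 1
  'h' => row 2
Rows:
  Row 0: "pl"
  Row 1: "npn"
  Row 2: "fh"
First row length: 2

2


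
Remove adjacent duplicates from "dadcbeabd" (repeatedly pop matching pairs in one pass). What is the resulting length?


Input: dadcbeabd
Stack-based adjacent duplicate removal:
  Read 'd': push. Stack: d
  Read 'a': push. Stack: da
  Read 'd': push. Stack: dad
  Read 'c': push. Stack: dadc
  Read 'b': push. Stack: dadcb
  Read 'e': push. Stack: dadcbe
  Read 'a': push. Stack: dadcbea
  Read 'b': push. Stack: dadcbeab
  Read 'd': push. Stack: dadcbeabd
Final stack: "dadcbeabd" (length 9)

9


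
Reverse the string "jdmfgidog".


Input: jdmfgidog
Reading characters right to left:
  Position 8: 'g'
  Position 7: 'o'
  Position 6: 'd'
  Position 5: 'i'
  Position 4: 'g'
  Position 3: 'f'
  Position 2: 'm'
  Position 1: 'd'
  Position 0: 'j'
Reversed: godigfmdj

godigfmdj


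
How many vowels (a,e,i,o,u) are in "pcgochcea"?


Input: pcgochcea
Checking each character:
  'p' at position 0: consonant
  'c' at position 1: consonant
  'g' at position 2: consonant
  'o' at position 3: vowel (running total: 1)
  'c' at position 4: consonant
  'h' at position 5: consonant
  'c' at position 6: consonant
  'e' at position 7: vowel (running total: 2)
  'a' at position 8: vowel (running total: 3)
Total vowels: 3

3


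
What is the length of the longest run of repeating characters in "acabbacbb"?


Input: "acabbacbb"
Scanning for longest run:
  Position 1 ('c'): new char, reset run to 1
  Position 2 ('a'): new char, reset run to 1
  Position 3 ('b'): new char, reset run to 1
  Position 4 ('b'): continues run of 'b', length=2
  Position 5 ('a'): new char, reset run to 1
  Position 6 ('c'): new char, reset run to 1
  Position 7 ('b'): new char, reset run to 1
  Position 8 ('b'): continues run of 'b', length=2
Longest run: 'b' with length 2

2


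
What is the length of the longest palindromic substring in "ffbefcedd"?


Input: "ffbefcedd"
Checking substrings for palindromes:
  [0:2] "ff" (len 2) => palindrome
  [7:9] "dd" (len 2) => palindrome
Longest palindromic substring: "ff" with length 2

2


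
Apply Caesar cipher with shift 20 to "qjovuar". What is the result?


Caesar cipher: shift "qjovuar" by 20
  'q' (pos 16) + 20 = pos 10 = 'k'
  'j' (pos 9) + 20 = pos 3 = 'd'
  'o' (pos 14) + 20 = pos 8 = 'i'
  'v' (pos 21) + 20 = pos 15 = 'p'
  'u' (pos 20) + 20 = pos 14 = 'o'
  'a' (pos 0) + 20 = pos 20 = 'u'
  'r' (pos 17) + 20 = pos 11 = 'l'
Result: kdipoul

kdipoul


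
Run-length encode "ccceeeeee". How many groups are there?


Input: ccceeeeee
Scanning for consecutive runs:
  Group 1: 'c' x 3 (positions 0-2)
  Group 2: 'e' x 6 (positions 3-8)
Total groups: 2

2


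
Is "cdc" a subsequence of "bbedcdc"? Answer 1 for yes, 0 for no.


Check if "cdc" is a subsequence of "bbedcdc"
Greedy scan:
  Position 0 ('b'): no match needed
  Position 1 ('b'): no match needed
  Position 2 ('e'): no match needed
  Position 3 ('d'): no match needed
  Position 4 ('c'): matches sub[0] = 'c'
  Position 5 ('d'): matches sub[1] = 'd'
  Position 6 ('c'): matches sub[2] = 'c'
All 3 characters matched => is a subsequence

1


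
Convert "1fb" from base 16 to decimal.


Input: "1fb" in base 16
Positional expansion:
  Digit '1' (value 1) x 16^2 = 256
  Digit 'f' (value 15) x 16^1 = 240
  Digit 'b' (value 11) x 16^0 = 11
Sum = 507

507


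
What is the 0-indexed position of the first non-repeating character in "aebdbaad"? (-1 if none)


Input: aebdbaad
Character frequencies:
  'a': 3
  'b': 2
  'd': 2
  'e': 1
Scanning left to right for freq == 1:
  Position 0 ('a'): freq=3, skip
  Position 1 ('e'): unique! => answer = 1

1


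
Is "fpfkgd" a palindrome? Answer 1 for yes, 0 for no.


Input: fpfkgd
Reversed: dgkfpf
  Compare pos 0 ('f') with pos 5 ('d'): MISMATCH
  Compare pos 1 ('p') with pos 4 ('g'): MISMATCH
  Compare pos 2 ('f') with pos 3 ('k'): MISMATCH
Result: not a palindrome

0


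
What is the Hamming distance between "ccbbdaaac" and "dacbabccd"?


Comparing "ccbbdaaac" and "dacbabccd" position by position:
  Position 0: 'c' vs 'd' => differ
  Position 1: 'c' vs 'a' => differ
  Position 2: 'b' vs 'c' => differ
  Position 3: 'b' vs 'b' => same
  Position 4: 'd' vs 'a' => differ
  Position 5: 'a' vs 'b' => differ
  Position 6: 'a' vs 'c' => differ
  Position 7: 'a' vs 'c' => differ
  Position 8: 'c' vs 'd' => differ
Total differences (Hamming distance): 8

8


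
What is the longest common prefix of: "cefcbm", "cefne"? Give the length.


Words: cefcbm, cefne
  Position 0: all 'c' => match
  Position 1: all 'e' => match
  Position 2: all 'f' => match
  Position 3: ('c', 'n') => mismatch, stop
LCP = "cef" (length 3)

3


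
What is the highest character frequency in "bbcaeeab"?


Input: bbcaeeab
Character counts:
  'a': 2
  'b': 3
  'c': 1
  'e': 2
Maximum frequency: 3

3


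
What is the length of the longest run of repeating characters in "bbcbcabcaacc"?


Input: "bbcbcabcaacc"
Scanning for longest run:
  Position 1 ('b'): continues run of 'b', length=2
  Position 2 ('c'): new char, reset run to 1
  Position 3 ('b'): new char, reset run to 1
  Position 4 ('c'): new char, reset run to 1
  Position 5 ('a'): new char, reset run to 1
  Position 6 ('b'): new char, reset run to 1
  Position 7 ('c'): new char, reset run to 1
  Position 8 ('a'): new char, reset run to 1
  Position 9 ('a'): continues run of 'a', length=2
  Position 10 ('c'): new char, reset run to 1
  Position 11 ('c'): continues run of 'c', length=2
Longest run: 'b' with length 2

2


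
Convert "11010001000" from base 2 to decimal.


Input: "11010001000" in base 2
Positional expansion:
  Digit '1' (value 1) x 2^10 = 1024
  Digit '1' (value 1) x 2^9 = 512
  Digit '0' (value 0) x 2^8 = 0
  Digit '1' (value 1) x 2^7 = 128
  Digit '0' (value 0) x 2^6 = 0
  Digit '0' (value 0) x 2^5 = 0
  Digit '0' (value 0) x 2^4 = 0
  Digit '1' (value 1) x 2^3 = 8
  Digit '0' (value 0) x 2^2 = 0
  Digit '0' (value 0) x 2^1 = 0
  Digit '0' (value 0) x 2^0 = 0
Sum = 1672

1672


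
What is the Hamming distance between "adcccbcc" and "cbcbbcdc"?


Comparing "adcccbcc" and "cbcbbcdc" position by position:
  Position 0: 'a' vs 'c' => differ
  Position 1: 'd' vs 'b' => differ
  Position 2: 'c' vs 'c' => same
  Position 3: 'c' vs 'b' => differ
  Position 4: 'c' vs 'b' => differ
  Position 5: 'b' vs 'c' => differ
  Position 6: 'c' vs 'd' => differ
  Position 7: 'c' vs 'c' => same
Total differences (Hamming distance): 6

6


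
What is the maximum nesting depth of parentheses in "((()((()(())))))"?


Input: "((()((()(())))))"
Tracking depth:
  Position 0 '(': depth becomes 1
  Position 1 '(': depth becomes 2
  Position 2 '(': depth becomes 3
  Position 3 ')': depth becomes 2
  Position 4 '(': depth becomes 3
  Position 5 '(': depth becomes 4
  Position 6 '(': depth becomes 5
  Position 7 ')': depth becomes 4
  Position 8 '(': depth becomes 5
  Position 9 '(': depth becomes 6
  Position 10 ')': depth becomes 5
  Position 11 ')': depth becomes 4
  Position 12 ')': depth becomes 3
  Position 13 ')': depth becomes 2
  Position 14 ')': depth becomes 1
  Position 15 ')': depth becomes 0
Maximum depth reached: 6

6


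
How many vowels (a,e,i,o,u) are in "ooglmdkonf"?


Input: ooglmdkonf
Checking each character:
  'o' at position 0: vowel (running total: 1)
  'o' at position 1: vowel (running total: 2)
  'g' at position 2: consonant
  'l' at position 3: consonant
  'm' at position 4: consonant
  'd' at position 5: consonant
  'k' at position 6: consonant
  'o' at position 7: vowel (running total: 3)
  'n' at position 8: consonant
  'f' at position 9: consonant
Total vowels: 3

3


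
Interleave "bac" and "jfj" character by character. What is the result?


Interleaving "bac" and "jfj":
  Position 0: 'b' from first, 'j' from second => "bj"
  Position 1: 'a' from first, 'f' from second => "af"
  Position 2: 'c' from first, 'j' from second => "cj"
Result: bjafcj

bjafcj


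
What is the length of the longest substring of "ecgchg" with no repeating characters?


Input: "ecgchg"
Sliding window (track last position of each char):
  Position 0 ('e'): window [0,0] length 1 -- new best
  Position 1 ('c'): window [0,1] length 2 -- new best
  Position 2 ('g'): window [0,2] length 3 -- new best
  Position 3 ('c'): repeat (last at 1), move window start to 2
  Position 3 ('c'): window [2,3] length 2
  Position 4 ('h'): window [2,4] length 3
  Position 5 ('g'): repeat (last at 2), move window start to 3
  Position 5 ('g'): window [3,5] length 3
Longest substring with no repeats: "ecg" with length 3

3


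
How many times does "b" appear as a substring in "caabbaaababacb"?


Searching for "b" in "caabbaaababacb"
Scanning each position:
  Position 0: "c" => no
  Position 1: "a" => no
  Position 2: "a" => no
  Position 3: "b" => MATCH
  Position 4: "b" => MATCH
  Position 5: "a" => no
  Position 6: "a" => no
  Position 7: "a" => no
  Position 8: "b" => MATCH
  Position 9: "a" => no
  Position 10: "b" => MATCH
  Position 11: "a" => no
  Position 12: "c" => no
  Position 13: "b" => MATCH
Total occurrences: 5

5
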